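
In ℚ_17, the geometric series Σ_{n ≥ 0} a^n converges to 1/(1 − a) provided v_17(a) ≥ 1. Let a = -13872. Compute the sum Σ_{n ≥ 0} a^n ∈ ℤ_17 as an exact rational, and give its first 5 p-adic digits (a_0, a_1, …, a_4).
Σ a^n = 1/(1 − a) = 1/13873;  first 5 digits = (1, 0, 3, 14, 8)

v_17(a) = 2 ≥ 1, so the series converges in ℤ_17 to 1/(1 − a) = 1/(1 − (-13872)) = 1/13873. Expand this rational in ℤ_17: compute digits iteratively via d_i = x_i mod 17, x_{i+1} = (x_i − d_i)/17. The first 5 digits are (1, 0, 3, 14, 8).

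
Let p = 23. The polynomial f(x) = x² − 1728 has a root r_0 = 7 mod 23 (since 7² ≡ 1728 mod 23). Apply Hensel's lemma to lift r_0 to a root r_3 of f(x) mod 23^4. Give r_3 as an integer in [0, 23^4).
r_3 = 135362 (mod 279841)

Hensel's recurrence: r_{i+1} = r_i − f(r_i)·(f′(r_i))^{-1} mod 23^{i+2}, with f′(x) = 2x. Iterate:
  r_0 = 7 (mod 23)
  r_1 = 467 (mod 529)
  r_2 = 1525 (mod 12167)
  r_3 = 135362 (mod 279841)
Final: r_3 = 135362, and one checks f(r_3) ≡ 0 mod 23^4.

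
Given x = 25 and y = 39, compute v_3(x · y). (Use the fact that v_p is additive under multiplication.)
v_3(975) = 1

v_p(x) = 0 (factor: 25 = 3^0 · 25); v_p(y) = 1 (factor: 39 = 3^1 · 13). Additivity: v_p(xy) = v_p(x) + v_p(y) = 0 + 1 = 1. (Direct check: xy = 975 = 3^1 · (325).)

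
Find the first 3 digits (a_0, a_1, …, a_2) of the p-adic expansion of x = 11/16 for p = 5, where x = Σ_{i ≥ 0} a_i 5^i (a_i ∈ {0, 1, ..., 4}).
(a_0, …, a_2) = (1, 4, 2)

v_5(11/16) = 0 (numerator and denominator both coprime to 5), so x ∈ ℤ_5^×. Compute digits iteratively via a_i = x_i mod 5, x_{i+1} = (x_i − a_i)/5, with x_0 = x:
  x_0 = 11/16;  a_0 = 1;  x_1 = (x_0 − 1)/5 = -1/16
  x_1 = -1/16;  a_1 = 4;  x_2 = (x_1 − 4)/5 = -13/16
  x_2 = -13/16;  a_2 = 2;  x_3 = (x_2 − 2)/5 = -9/16
Digits: (1, 4, 2).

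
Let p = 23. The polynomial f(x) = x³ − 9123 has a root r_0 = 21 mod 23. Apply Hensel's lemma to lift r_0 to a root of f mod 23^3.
r_2 = 1332 (mod 12167)

Hensel: r_{i+1} = r_i − f(r_i)/f′(r_i) mod 23^{i+2}, where f′(x) = 3x². Iterate:
  r_0 = 21 (mod 23)
  r_1 = 274 (mod 529)
  r_2 = 1332 (mod 12167)
Final: r = 1332 with f(r) ≡ 0 mod 23^3.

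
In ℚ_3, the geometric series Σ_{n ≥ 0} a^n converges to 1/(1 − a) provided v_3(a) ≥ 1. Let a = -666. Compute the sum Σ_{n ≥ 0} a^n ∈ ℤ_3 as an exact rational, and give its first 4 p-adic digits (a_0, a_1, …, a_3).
Σ a^n = 1/(1 − a) = 1/667;  first 4 digits = (1, 0, 1, 2)

v_3(a) = 2 ≥ 1, so the series converges in ℤ_3 to 1/(1 − a) = 1/(1 − (-666)) = 1/667. Expand this rational in ℤ_3: compute digits iteratively via d_i = x_i mod 3, x_{i+1} = (x_i − d_i)/3. The first 4 digits are (1, 0, 1, 2).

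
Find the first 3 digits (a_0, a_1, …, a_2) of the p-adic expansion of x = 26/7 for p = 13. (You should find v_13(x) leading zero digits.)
(a_0, …, a_2) = (0, 4, 9)

v_13(26/7) = 1, so a_0 = ... = a_0 = 0. Factor out: x = 13^1 · u with u = 2/7 a unit in ℤ_13. Expand u iteratively via a_{v+i} = u_i mod 13, u_{i+1} = (u_i − a_{v+i})/13:
  u_0 = 2/7;  a_1 = 4;  u_1 = (u_0 − 4)/13 = -2/7
  u_1 = -2/7;  a_2 = 9;  u_2 = (u_1 − 9)/13 = -5/7
Digits: (0, 4, 9).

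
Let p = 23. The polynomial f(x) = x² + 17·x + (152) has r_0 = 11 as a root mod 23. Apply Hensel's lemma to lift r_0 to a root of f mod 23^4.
r_3 = 152202 (mod 279841)

Hensel: r_{i+1} = r_i − f(r_i)·(f′(r_i))^{-1} mod 23^{i+2}, f′(x) = 2x + 17. Iterate:
  r_0 = 11 (mod 23)
  r_1 = 379 (mod 529)
  r_2 = 6198 (mod 12167)
  r_3 = 152202 (mod 279841)
Final: r = 152202 satisfies f(r) ≡ 0 mod 23^4.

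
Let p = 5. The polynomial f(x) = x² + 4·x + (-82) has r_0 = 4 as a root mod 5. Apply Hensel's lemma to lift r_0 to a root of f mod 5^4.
r_3 = 529 (mod 625)

Hensel: r_{i+1} = r_i − f(r_i)·(f′(r_i))^{-1} mod 5^{i+2}, f′(x) = 2x + 4. Iterate:
  r_0 = 4 (mod 5)
  r_1 = 4 (mod 25)
  r_2 = 29 (mod 125)
  r_3 = 529 (mod 625)
Final: r = 529 satisfies f(r) ≡ 0 mod 5^4.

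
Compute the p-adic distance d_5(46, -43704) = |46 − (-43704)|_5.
d_5(46, -43704) = 1/3125

Step 1 — x − y = 46 − (-43704) = 43750. Step 2 — v_5(43750) = 5 (factor: 43750 = (5^5 · 14); the sign does not affect v_p). Step 3 — |x − y|_5 = 5^{-5} = 1/3125.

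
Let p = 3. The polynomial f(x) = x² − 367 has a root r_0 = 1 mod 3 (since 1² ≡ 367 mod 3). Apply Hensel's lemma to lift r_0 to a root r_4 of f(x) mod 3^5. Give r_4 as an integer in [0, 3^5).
r_4 = 139 (mod 243)

Hensel's recurrence: r_{i+1} = r_i − f(r_i)·(f′(r_i))^{-1} mod 3^{i+2}, with f′(x) = 2x. Iterate:
  r_0 = 1 (mod 3)
  r_1 = 4 (mod 9)
  r_2 = 4 (mod 27)
  r_3 = 58 (mod 81)
  r_4 = 139 (mod 243)
Final: r_4 = 139, and one checks f(r_4) ≡ 0 mod 3^5.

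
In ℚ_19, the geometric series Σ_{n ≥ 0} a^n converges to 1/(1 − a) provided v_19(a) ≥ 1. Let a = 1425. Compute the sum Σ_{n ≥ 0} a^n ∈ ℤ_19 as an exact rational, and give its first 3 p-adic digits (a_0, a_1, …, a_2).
Σ a^n = 1/(1 − a) = -1/1424;  first 3 digits = (1, 18, 4)

v_19(a) = 1 ≥ 1, so the series converges in ℤ_19 to 1/(1 − a) = 1/(1 − 1425) = -1/1424. Expand this rational in ℤ_19: compute digits iteratively via d_i = x_i mod 19, x_{i+1} = (x_i − d_i)/19. The first 3 digits are (1, 18, 4).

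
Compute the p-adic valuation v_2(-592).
v_2(-592) = 4

v_2(n) is the largest exponent k such that 2^k divides n. Factor out: -592 = -2^4 · 37. (Sign doesn't affect v_p.) So v_2(-592) = 4.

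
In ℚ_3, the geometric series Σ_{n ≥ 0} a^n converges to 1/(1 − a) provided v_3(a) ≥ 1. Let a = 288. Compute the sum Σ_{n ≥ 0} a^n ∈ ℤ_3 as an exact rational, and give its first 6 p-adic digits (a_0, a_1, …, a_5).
Σ a^n = 1/(1 − a) = -1/287;  first 6 digits = (1, 0, 2, 1, 1, 0)

v_3(a) = 2 ≥ 1, so the series converges in ℤ_3 to 1/(1 − a) = 1/(1 − 288) = -1/287. Expand this rational in ℤ_3: compute digits iteratively via d_i = x_i mod 3, x_{i+1} = (x_i − d_i)/3. The first 6 digits are (1, 0, 2, 1, 1, 0).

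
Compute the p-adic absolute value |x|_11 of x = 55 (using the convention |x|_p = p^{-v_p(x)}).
|55|_11 = 1/11

Step 1 — compute v_11(x) by factoring powers of 11 out of the numerator and denominator: v_11(55) = 1. Step 2 — apply |x|_p = p^{-v_p(x)} = 11^{-1} = 1/11.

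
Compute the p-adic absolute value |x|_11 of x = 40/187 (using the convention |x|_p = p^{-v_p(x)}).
|40/187|_11 = 11

Step 1 — compute v_11(x) by factoring powers of 11 out of the numerator and denominator: v_11(40/187) = -1. Step 2 — apply |x|_p = p^{-v_p(x)} = 11^{1} = 11.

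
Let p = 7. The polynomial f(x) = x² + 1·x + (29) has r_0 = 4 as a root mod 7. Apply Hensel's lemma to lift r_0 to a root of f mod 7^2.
r_1 = 4 (mod 49)

Hensel: r_{i+1} = r_i − f(r_i)·(f′(r_i))^{-1} mod 7^{i+2}, f′(x) = 2x + 1. Iterate:
  r_0 = 4 (mod 7)
  r_1 = 4 (mod 49)
Final: r = 4 satisfies f(r) ≡ 0 mod 7^2.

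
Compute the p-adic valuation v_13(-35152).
v_13(-35152) = 3

v_13(n) is the largest exponent k such that 13^k divides n. Factor out: -35152 = -13^3 · 16. (Sign doesn't affect v_p.) So v_13(-35152) = 3.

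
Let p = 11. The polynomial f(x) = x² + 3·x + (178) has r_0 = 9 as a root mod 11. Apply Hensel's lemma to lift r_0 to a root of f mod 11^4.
r_3 = 12516 (mod 14641)

Hensel: r_{i+1} = r_i − f(r_i)·(f′(r_i))^{-1} mod 11^{i+2}, f′(x) = 2x + 3. Iterate:
  r_0 = 9 (mod 11)
  r_1 = 53 (mod 121)
  r_2 = 537 (mod 1331)
  r_3 = 12516 (mod 14641)
Final: r = 12516 satisfies f(r) ≡ 0 mod 11^4.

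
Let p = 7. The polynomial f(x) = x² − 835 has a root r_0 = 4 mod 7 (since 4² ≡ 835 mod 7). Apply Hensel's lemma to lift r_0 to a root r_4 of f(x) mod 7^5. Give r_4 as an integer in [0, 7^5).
r_4 = 1754 (mod 16807)

Hensel's recurrence: r_{i+1} = r_i − f(r_i)·(f′(r_i))^{-1} mod 7^{i+2}, with f′(x) = 2x. Iterate:
  r_0 = 4 (mod 7)
  r_1 = 39 (mod 49)
  r_2 = 39 (mod 343)
  r_3 = 1754 (mod 2401)
  r_4 = 1754 (mod 16807)
Final: r_4 = 1754, and one checks f(r_4) ≡ 0 mod 7^5.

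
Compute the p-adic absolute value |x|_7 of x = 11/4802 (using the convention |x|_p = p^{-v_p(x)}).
|11/4802|_7 = 2401

Step 1 — compute v_7(x) by factoring powers of 7 out of the numerator and denominator: v_7(11/4802) = -4. Step 2 — apply |x|_p = p^{-v_p(x)} = 7^{4} = 2401.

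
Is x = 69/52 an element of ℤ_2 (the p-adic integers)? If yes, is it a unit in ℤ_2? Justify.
x ∉ ℤ_2 (v_2(x) = -2 < 0)

ℤ_2 = {x ∈ ℚ_2 : v_2(x) ≥ 0} and ℤ_2^× = {x ∈ ℤ_2 : v_2(x) = 0}. Here v_2(69/52) = v_2(num) − v_2(den) = -2; compare against these criteria.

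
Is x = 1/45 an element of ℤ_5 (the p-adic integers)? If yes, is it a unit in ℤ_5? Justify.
x ∉ ℤ_5 (v_5(x) = -1 < 0)

ℤ_5 = {x ∈ ℚ_5 : v_5(x) ≥ 0} and ℤ_5^× = {x ∈ ℤ_5 : v_5(x) = 0}. Here v_5(1/45) = v_5(num) − v_5(den) = -1; compare against these criteria.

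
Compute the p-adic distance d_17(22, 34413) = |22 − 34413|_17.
d_17(22, 34413) = 1/4913

Step 1 — x − y = 22 − 34413 = -34391. Step 2 — v_17(-34391) = 3 (factor: -34391 = −(17^3 · 7); the sign does not affect v_p). Step 3 — |x − y|_17 = 17^{-3} = 1/4913.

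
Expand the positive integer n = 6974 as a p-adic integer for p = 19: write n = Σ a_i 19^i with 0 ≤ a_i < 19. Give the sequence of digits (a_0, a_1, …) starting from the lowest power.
(a_0, a_1, …) = (1, 6, 0, 1)

Repeated division by 19 gives the digits low-to-high: 6974 = 1 + 6·19^1 + 1·19^3. Digit sequence: (1, 6, 0, 1).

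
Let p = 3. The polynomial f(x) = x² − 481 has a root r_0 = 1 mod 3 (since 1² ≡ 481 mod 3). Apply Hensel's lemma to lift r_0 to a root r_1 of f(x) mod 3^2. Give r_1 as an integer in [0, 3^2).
r_1 = 7 (mod 9)

Hensel's recurrence: r_{i+1} = r_i − f(r_i)·(f′(r_i))^{-1} mod 3^{i+2}, with f′(x) = 2x. Iterate:
  r_0 = 1 (mod 3)
  r_1 = 7 (mod 9)
Final: r_1 = 7, and one checks f(r_1) ≡ 0 mod 3^2.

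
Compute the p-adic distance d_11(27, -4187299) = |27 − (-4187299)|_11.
d_11(27, -4187299) = 1/161051

Step 1 — x − y = 27 − (-4187299) = 4187326. Step 2 — v_11(4187326) = 5 (factor: 4187326 = (11^5 · 26); the sign does not affect v_p). Step 3 — |x − y|_11 = 11^{-5} = 1/161051.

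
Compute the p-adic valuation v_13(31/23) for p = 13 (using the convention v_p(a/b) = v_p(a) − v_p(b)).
v_13(31/23) = 0

Factor powers of 13 from the numerator and denominator of the reduced fraction: 31 = 13^0 · 31 and 23 = 13^0 · 23. Apply v_p(a/b) = v_p(a) − v_p(b): v_13(31/23) = 0 − 0 = 0.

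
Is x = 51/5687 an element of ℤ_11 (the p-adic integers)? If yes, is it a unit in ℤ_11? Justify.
x ∉ ℤ_11 (v_11(x) = -2 < 0)

ℤ_11 = {x ∈ ℚ_11 : v_11(x) ≥ 0} and ℤ_11^× = {x ∈ ℤ_11 : v_11(x) = 0}. Here v_11(51/5687) = v_11(num) − v_11(den) = -2; compare against these criteria.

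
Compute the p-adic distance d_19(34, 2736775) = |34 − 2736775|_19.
d_19(34, 2736775) = 1/130321

Step 1 — x − y = 34 − 2736775 = -2736741. Step 2 — v_19(-2736741) = 4 (factor: -2736741 = −(19^4 · 21); the sign does not affect v_p). Step 3 — |x − y|_19 = 19^{-4} = 1/130321.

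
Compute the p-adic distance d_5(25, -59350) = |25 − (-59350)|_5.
d_5(25, -59350) = 1/3125

Step 1 — x − y = 25 − (-59350) = 59375. Step 2 — v_5(59375) = 5 (factor: 59375 = (5^5 · 19); the sign does not affect v_p). Step 3 — |x − y|_5 = 5^{-5} = 1/3125.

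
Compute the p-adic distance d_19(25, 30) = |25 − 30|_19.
d_19(25, 30) = 1

Step 1 — x − y = 25 − 30 = -5. Step 2 — v_19(-5) = 0 (factor: -5 = −(19^0 · 5); the sign does not affect v_p). Step 3 — |x − y|_19 = 19^{0} = 1.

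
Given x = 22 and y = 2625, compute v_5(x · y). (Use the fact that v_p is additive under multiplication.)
v_5(57750) = 3

v_p(x) = 0 (factor: 22 = 5^0 · 22); v_p(y) = 3 (factor: 2625 = 5^3 · 21). Additivity: v_p(xy) = v_p(x) + v_p(y) = 0 + 3 = 3. (Direct check: xy = 57750 = 5^3 · (462).)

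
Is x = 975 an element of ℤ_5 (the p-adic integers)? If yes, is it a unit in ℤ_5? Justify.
x ∈ ℤ_5 but not a unit; v_5(x) = 2 > 0

ℤ_5 = {x ∈ ℚ_5 : v_5(x) ≥ 0} and ℤ_5^× = {x ∈ ℤ_5 : v_5(x) = 0}. Here v_5(975) = v_5(num) − v_5(den) = 2; compare against these criteria.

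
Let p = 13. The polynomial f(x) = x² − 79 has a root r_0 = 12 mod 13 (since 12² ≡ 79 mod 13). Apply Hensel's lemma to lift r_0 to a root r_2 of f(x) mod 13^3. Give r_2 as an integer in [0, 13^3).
r_2 = 1819 (mod 2197)

Hensel's recurrence: r_{i+1} = r_i − f(r_i)·(f′(r_i))^{-1} mod 13^{i+2}, with f′(x) = 2x. Iterate:
  r_0 = 12 (mod 13)
  r_1 = 129 (mod 169)
  r_2 = 1819 (mod 2197)
Final: r_2 = 1819, and one checks f(r_2) ≡ 0 mod 13^3.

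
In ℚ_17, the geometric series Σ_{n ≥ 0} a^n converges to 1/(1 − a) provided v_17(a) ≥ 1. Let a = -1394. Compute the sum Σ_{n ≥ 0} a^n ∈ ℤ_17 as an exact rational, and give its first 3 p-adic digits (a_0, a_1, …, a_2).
Σ a^n = 1/(1 − a) = 1/1395;  first 3 digits = (1, 3, 4)

v_17(a) = 1 ≥ 1, so the series converges in ℤ_17 to 1/(1 − a) = 1/(1 − (-1394)) = 1/1395. Expand this rational in ℤ_17: compute digits iteratively via d_i = x_i mod 17, x_{i+1} = (x_i − d_i)/17. The first 3 digits are (1, 3, 4).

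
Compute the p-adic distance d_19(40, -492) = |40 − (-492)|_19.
d_19(40, -492) = 1/19

Step 1 — x − y = 40 − (-492) = 532. Step 2 — v_19(532) = 1 (factor: 532 = (19^1 · 28); the sign does not affect v_p). Step 3 — |x − y|_19 = 19^{-1} = 1/19.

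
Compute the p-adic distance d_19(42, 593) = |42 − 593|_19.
d_19(42, 593) = 1/19

Step 1 — x − y = 42 − 593 = -551. Step 2 — v_19(-551) = 1 (factor: -551 = −(19^1 · 29); the sign does not affect v_p). Step 3 — |x − y|_19 = 19^{-1} = 1/19.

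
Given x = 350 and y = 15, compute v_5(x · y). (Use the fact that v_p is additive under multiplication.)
v_5(5250) = 3

v_p(x) = 2 (factor: 350 = 5^2 · 14); v_p(y) = 1 (factor: 15 = 5^1 · 3). Additivity: v_p(xy) = v_p(x) + v_p(y) = 2 + 1 = 3. (Direct check: xy = 5250 = 5^3 · (42).)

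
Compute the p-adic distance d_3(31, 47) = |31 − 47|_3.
d_3(31, 47) = 1

Step 1 — x − y = 31 − 47 = -16. Step 2 — v_3(-16) = 0 (factor: -16 = −(3^0 · 16); the sign does not affect v_p). Step 3 — |x − y|_3 = 3^{0} = 1.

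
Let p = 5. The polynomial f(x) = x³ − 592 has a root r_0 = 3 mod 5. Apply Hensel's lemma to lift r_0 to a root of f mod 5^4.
r_3 = 48 (mod 625)

Hensel: r_{i+1} = r_i − f(r_i)/f′(r_i) mod 5^{i+2}, where f′(x) = 3x². Iterate:
  r_0 = 3 (mod 5)
  r_1 = 23 (mod 25)
  r_2 = 48 (mod 125)
  r_3 = 48 (mod 625)
Final: r = 48 with f(r) ≡ 0 mod 5^4.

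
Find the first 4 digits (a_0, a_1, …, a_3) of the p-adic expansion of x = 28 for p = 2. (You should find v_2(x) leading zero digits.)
(a_0, …, a_3) = (0, 0, 1, 1)

v_2(28) = 2, so a_0 = ... = a_1 = 0. Factor out: x = 2^2 · u with u = 7 a unit in ℤ_2. Expand u iteratively via a_{v+i} = u_i mod 2, u_{i+1} = (u_i − a_{v+i})/2:
  u_0 = 7;  a_2 = 1;  u_1 = (u_0 − 1)/2 = 3
  u_1 = 3;  a_3 = 1;  u_2 = (u_1 − 1)/2 = 1
Digits: (0, 0, 1, 1).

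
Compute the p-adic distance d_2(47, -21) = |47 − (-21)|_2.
d_2(47, -21) = 1/4

Step 1 — x − y = 47 − (-21) = 68. Step 2 — v_2(68) = 2 (factor: 68 = (2^2 · 17); the sign does not affect v_p). Step 3 — |x − y|_2 = 2^{-2} = 1/4.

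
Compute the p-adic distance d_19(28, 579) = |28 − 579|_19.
d_19(28, 579) = 1/19

Step 1 — x − y = 28 − 579 = -551. Step 2 — v_19(-551) = 1 (factor: -551 = −(19^1 · 29); the sign does not affect v_p). Step 3 — |x − y|_19 = 19^{-1} = 1/19.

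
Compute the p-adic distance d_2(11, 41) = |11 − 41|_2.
d_2(11, 41) = 1/2

Step 1 — x − y = 11 − 41 = -30. Step 2 — v_2(-30) = 1 (factor: -30 = −(2^1 · 15); the sign does not affect v_p). Step 3 — |x − y|_2 = 2^{-1} = 1/2.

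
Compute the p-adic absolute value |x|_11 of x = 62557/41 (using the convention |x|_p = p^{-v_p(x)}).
|62557/41|_11 = 1/1331

Step 1 — compute v_11(x) by factoring powers of 11 out of the numerator and denominator: v_11(62557/41) = 3. Step 2 — apply |x|_p = p^{-v_p(x)} = 11^{-3} = 1/1331.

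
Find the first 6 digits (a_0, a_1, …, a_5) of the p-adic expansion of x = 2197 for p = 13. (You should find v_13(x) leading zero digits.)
(a_0, …, a_5) = (0, 0, 0, 1, 0, 0)

v_13(2197) = 3, so a_0 = ... = a_2 = 0. Factor out: x = 13^3 · u with u = 1 a unit in ℤ_13. Expand u iteratively via a_{v+i} = u_i mod 13, u_{i+1} = (u_i − a_{v+i})/13:
  u_0 = 1;  a_3 = 1;  u_1 = (u_0 − 1)/13 = 0
  u_1 = 0;  a_4 = 0;  u_2 = (u_1 − 0)/13 = 0
  u_2 = 0;  a_5 = 0;  u_3 = (u_2 − 0)/13 = 0
Digits: (0, 0, 0, 1, 0, 0).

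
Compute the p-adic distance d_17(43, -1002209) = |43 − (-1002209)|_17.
d_17(43, -1002209) = 1/83521

Step 1 — x − y = 43 − (-1002209) = 1002252. Step 2 — v_17(1002252) = 4 (factor: 1002252 = (17^4 · 12); the sign does not affect v_p). Step 3 — |x − y|_17 = 17^{-4} = 1/83521.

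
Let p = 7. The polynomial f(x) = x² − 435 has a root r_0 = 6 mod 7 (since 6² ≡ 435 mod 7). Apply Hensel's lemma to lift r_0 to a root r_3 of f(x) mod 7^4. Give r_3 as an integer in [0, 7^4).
r_3 = 1889 (mod 2401)

Hensel's recurrence: r_{i+1} = r_i − f(r_i)·(f′(r_i))^{-1} mod 7^{i+2}, with f′(x) = 2x. Iterate:
  r_0 = 6 (mod 7)
  r_1 = 27 (mod 49)
  r_2 = 174 (mod 343)
  r_3 = 1889 (mod 2401)
Final: r_3 = 1889, and one checks f(r_3) ≡ 0 mod 7^4.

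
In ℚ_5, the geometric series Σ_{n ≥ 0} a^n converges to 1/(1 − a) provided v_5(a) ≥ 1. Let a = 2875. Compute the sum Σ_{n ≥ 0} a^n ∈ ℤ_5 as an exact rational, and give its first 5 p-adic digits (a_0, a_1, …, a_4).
Σ a^n = 1/(1 − a) = -1/2874;  first 5 digits = (1, 0, 0, 3, 4)

v_5(a) = 3 ≥ 1, so the series converges in ℤ_5 to 1/(1 − a) = 1/(1 − 2875) = -1/2874. Expand this rational in ℤ_5: compute digits iteratively via d_i = x_i mod 5, x_{i+1} = (x_i − d_i)/5. The first 5 digits are (1, 0, 0, 3, 4).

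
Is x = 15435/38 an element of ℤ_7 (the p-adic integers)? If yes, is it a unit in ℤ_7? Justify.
x ∈ ℤ_7 but not a unit; v_7(x) = 3 > 0

ℤ_7 = {x ∈ ℚ_7 : v_7(x) ≥ 0} and ℤ_7^× = {x ∈ ℤ_7 : v_7(x) = 0}. Here v_7(15435/38) = v_7(num) − v_7(den) = 3; compare against these criteria.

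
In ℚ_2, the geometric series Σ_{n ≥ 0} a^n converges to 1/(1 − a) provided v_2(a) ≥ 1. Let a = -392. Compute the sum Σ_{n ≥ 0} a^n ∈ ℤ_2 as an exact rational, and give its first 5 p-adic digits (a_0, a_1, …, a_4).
Σ a^n = 1/(1 − a) = 1/393;  first 5 digits = (1, 0, 0, 1, 1)

v_2(a) = 3 ≥ 1, so the series converges in ℤ_2 to 1/(1 − a) = 1/(1 − (-392)) = 1/393. Expand this rational in ℤ_2: compute digits iteratively via d_i = x_i mod 2, x_{i+1} = (x_i − d_i)/2. The first 5 digits are (1, 0, 0, 1, 1).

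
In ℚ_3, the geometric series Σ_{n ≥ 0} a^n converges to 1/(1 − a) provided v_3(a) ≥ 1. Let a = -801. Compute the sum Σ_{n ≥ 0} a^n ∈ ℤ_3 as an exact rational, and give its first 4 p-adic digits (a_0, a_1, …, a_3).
Σ a^n = 1/(1 − a) = 1/802;  first 4 digits = (1, 0, 1, 0)

v_3(a) = 2 ≥ 1, so the series converges in ℤ_3 to 1/(1 − a) = 1/(1 − (-801)) = 1/802. Expand this rational in ℤ_3: compute digits iteratively via d_i = x_i mod 3, x_{i+1} = (x_i − d_i)/3. The first 4 digits are (1, 0, 1, 0).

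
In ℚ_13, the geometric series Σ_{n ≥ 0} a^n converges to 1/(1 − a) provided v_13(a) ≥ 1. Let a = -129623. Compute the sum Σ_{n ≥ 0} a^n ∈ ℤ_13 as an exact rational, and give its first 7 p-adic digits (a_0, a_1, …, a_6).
Σ a^n = 1/(1 − a) = 1/129624;  first 7 digits = (1, 0, 0, 6, 8, 12, 9)

v_13(a) = 3 ≥ 1, so the series converges in ℤ_13 to 1/(1 − a) = 1/(1 − (-129623)) = 1/129624. Expand this rational in ℤ_13: compute digits iteratively via d_i = x_i mod 13, x_{i+1} = (x_i − d_i)/13. The first 7 digits are (1, 0, 0, 6, 8, 12, 9).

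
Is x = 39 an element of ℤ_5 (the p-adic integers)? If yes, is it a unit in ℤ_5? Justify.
x ∈ ℤ_5^× (unit); v_5(x) = 0

ℤ_5 = {x ∈ ℚ_5 : v_5(x) ≥ 0} and ℤ_5^× = {x ∈ ℤ_5 : v_5(x) = 0}. Here v_5(39) = v_5(num) − v_5(den) = 0; compare against these criteria.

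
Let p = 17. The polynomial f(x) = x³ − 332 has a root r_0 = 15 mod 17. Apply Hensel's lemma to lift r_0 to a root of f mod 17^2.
r_1 = 219 (mod 289)

Hensel: r_{i+1} = r_i − f(r_i)/f′(r_i) mod 17^{i+2}, where f′(x) = 3x². Iterate:
  r_0 = 15 (mod 17)
  r_1 = 219 (mod 289)
Final: r = 219 with f(r) ≡ 0 mod 17^2.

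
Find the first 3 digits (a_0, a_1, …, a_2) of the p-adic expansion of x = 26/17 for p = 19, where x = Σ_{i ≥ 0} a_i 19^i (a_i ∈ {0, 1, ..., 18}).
(a_0, …, a_2) = (6, 2, 1)

v_19(26/17) = 0 (numerator and denominator both coprime to 19), so x ∈ ℤ_19^×. Compute digits iteratively via a_i = x_i mod 19, x_{i+1} = (x_i − a_i)/19, with x_0 = x:
  x_0 = 26/17;  a_0 = 6;  x_1 = (x_0 − 6)/19 = -4/17
  x_1 = -4/17;  a_1 = 2;  x_2 = (x_1 − 2)/19 = -2/17
  x_2 = -2/17;  a_2 = 1;  x_3 = (x_2 − 1)/19 = -1/17
Digits: (6, 2, 1).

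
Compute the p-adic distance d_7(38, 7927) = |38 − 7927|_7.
d_7(38, 7927) = 1/343

Step 1 — x − y = 38 − 7927 = -7889. Step 2 — v_7(-7889) = 3 (factor: -7889 = −(7^3 · 23); the sign does not affect v_p). Step 3 — |x − y|_7 = 7^{-3} = 1/343.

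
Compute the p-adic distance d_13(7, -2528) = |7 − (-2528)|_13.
d_13(7, -2528) = 1/169

Step 1 — x − y = 7 − (-2528) = 2535. Step 2 — v_13(2535) = 2 (factor: 2535 = (13^2 · 15); the sign does not affect v_p). Step 3 — |x − y|_13 = 13^{-2} = 1/169.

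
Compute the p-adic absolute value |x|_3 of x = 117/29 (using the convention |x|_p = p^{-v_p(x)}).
|117/29|_3 = 1/9

Step 1 — compute v_3(x) by factoring powers of 3 out of the numerator and denominator: v_3(117/29) = 2. Step 2 — apply |x|_p = p^{-v_p(x)} = 3^{-2} = 1/9.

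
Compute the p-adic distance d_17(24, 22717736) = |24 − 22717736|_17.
d_17(24, 22717736) = 1/1419857

Step 1 — x − y = 24 − 22717736 = -22717712. Step 2 — v_17(-22717712) = 5 (factor: -22717712 = −(17^5 · 16); the sign does not affect v_p). Step 3 — |x − y|_17 = 17^{-5} = 1/1419857.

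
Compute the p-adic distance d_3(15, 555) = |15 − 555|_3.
d_3(15, 555) = 1/27

Step 1 — x − y = 15 − 555 = -540. Step 2 — v_3(-540) = 3 (factor: -540 = −(3^3 · 20); the sign does not affect v_p). Step 3 — |x − y|_3 = 3^{-3} = 1/27.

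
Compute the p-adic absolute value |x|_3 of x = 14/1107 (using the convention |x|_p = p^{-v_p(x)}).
|14/1107|_3 = 27

Step 1 — compute v_3(x) by factoring powers of 3 out of the numerator and denominator: v_3(14/1107) = -3. Step 2 — apply |x|_p = p^{-v_p(x)} = 3^{3} = 27.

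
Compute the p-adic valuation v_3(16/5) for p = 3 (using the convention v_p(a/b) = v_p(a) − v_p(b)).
v_3(16/5) = 0

Factor powers of 3 from the numerator and denominator of the reduced fraction: 16 = 3^0 · 16 and 5 = 3^0 · 5. Apply v_p(a/b) = v_p(a) − v_p(b): v_3(16/5) = 0 − 0 = 0.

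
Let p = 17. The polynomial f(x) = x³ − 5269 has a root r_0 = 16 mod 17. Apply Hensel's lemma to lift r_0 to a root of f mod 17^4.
r_3 = 68322 (mod 83521)

Hensel: r_{i+1} = r_i − f(r_i)/f′(r_i) mod 17^{i+2}, where f′(x) = 3x². Iterate:
  r_0 = 16 (mod 17)
  r_1 = 118 (mod 289)
  r_2 = 4453 (mod 4913)
  r_3 = 68322 (mod 83521)
Final: r = 68322 with f(r) ≡ 0 mod 17^4.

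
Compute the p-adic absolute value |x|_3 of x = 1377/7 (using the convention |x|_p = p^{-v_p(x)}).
|1377/7|_3 = 1/81

Step 1 — compute v_3(x) by factoring powers of 3 out of the numerator and denominator: v_3(1377/7) = 4. Step 2 — apply |x|_p = p^{-v_p(x)} = 3^{-4} = 1/81.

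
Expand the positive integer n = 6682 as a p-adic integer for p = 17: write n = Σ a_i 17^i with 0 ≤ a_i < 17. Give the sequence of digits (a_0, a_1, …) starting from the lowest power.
(a_0, a_1, …) = (1, 2, 6, 1)

Repeated division by 17 gives the digits low-to-high: 6682 = 1 + 2·17^1 + 6·17^2 + 1·17^3. Digit sequence: (1, 2, 6, 1).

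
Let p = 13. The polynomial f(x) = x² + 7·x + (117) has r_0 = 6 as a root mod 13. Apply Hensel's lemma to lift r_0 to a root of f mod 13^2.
r_1 = 58 (mod 169)

Hensel: r_{i+1} = r_i − f(r_i)·(f′(r_i))^{-1} mod 13^{i+2}, f′(x) = 2x + 7. Iterate:
  r_0 = 6 (mod 13)
  r_1 = 58 (mod 169)
Final: r = 58 satisfies f(r) ≡ 0 mod 13^2.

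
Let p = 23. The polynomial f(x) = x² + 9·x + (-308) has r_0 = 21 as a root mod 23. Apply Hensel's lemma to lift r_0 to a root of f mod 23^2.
r_1 = 274 (mod 529)

Hensel: r_{i+1} = r_i − f(r_i)·(f′(r_i))^{-1} mod 23^{i+2}, f′(x) = 2x + 9. Iterate:
  r_0 = 21 (mod 23)
  r_1 = 274 (mod 529)
Final: r = 274 satisfies f(r) ≡ 0 mod 23^2.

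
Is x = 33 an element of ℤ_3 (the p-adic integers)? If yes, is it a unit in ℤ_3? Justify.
x ∈ ℤ_3 but not a unit; v_3(x) = 1 > 0

ℤ_3 = {x ∈ ℚ_3 : v_3(x) ≥ 0} and ℤ_3^× = {x ∈ ℤ_3 : v_3(x) = 0}. Here v_3(33) = v_3(num) − v_3(den) = 1; compare against these criteria.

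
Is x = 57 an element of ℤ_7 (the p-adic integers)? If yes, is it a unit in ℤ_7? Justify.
x ∈ ℤ_7^× (unit); v_7(x) = 0

ℤ_7 = {x ∈ ℚ_7 : v_7(x) ≥ 0} and ℤ_7^× = {x ∈ ℤ_7 : v_7(x) = 0}. Here v_7(57) = v_7(num) − v_7(den) = 0; compare against these criteria.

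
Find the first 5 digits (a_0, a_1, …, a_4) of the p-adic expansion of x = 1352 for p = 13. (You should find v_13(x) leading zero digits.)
(a_0, …, a_4) = (0, 0, 8, 0, 0)

v_13(1352) = 2, so a_0 = ... = a_1 = 0. Factor out: x = 13^2 · u with u = 8 a unit in ℤ_13. Expand u iteratively via a_{v+i} = u_i mod 13, u_{i+1} = (u_i − a_{v+i})/13:
  u_0 = 8;  a_2 = 8;  u_1 = (u_0 − 8)/13 = 0
  u_1 = 0;  a_3 = 0;  u_2 = (u_1 − 0)/13 = 0
  u_2 = 0;  a_4 = 0;  u_3 = (u_2 − 0)/13 = 0
Digits: (0, 0, 8, 0, 0).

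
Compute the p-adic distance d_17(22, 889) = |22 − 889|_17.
d_17(22, 889) = 1/289

Step 1 — x − y = 22 − 889 = -867. Step 2 — v_17(-867) = 2 (factor: -867 = −(17^2 · 3); the sign does not affect v_p). Step 3 — |x − y|_17 = 17^{-2} = 1/289.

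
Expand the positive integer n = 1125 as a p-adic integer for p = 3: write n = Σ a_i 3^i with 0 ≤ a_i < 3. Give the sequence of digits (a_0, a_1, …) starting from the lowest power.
(a_0, a_1, …) = (0, 0, 2, 2, 1, 1, 1)

Repeated division by 3 gives the digits low-to-high: 1125 = 2·3^2 + 2·3^3 + 1·3^4 + 1·3^5 + 1·3^6. Digit sequence: (0, 0, 2, 2, 1, 1, 1).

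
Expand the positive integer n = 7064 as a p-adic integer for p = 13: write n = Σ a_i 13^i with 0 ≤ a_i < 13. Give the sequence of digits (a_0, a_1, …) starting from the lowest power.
(a_0, a_1, …) = (5, 10, 2, 3)

Repeated division by 13 gives the digits low-to-high: 7064 = 5 + 10·13^1 + 2·13^2 + 3·13^3. Digit sequence: (5, 10, 2, 3).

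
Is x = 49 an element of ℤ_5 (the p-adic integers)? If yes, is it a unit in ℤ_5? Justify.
x ∈ ℤ_5^× (unit); v_5(x) = 0

ℤ_5 = {x ∈ ℚ_5 : v_5(x) ≥ 0} and ℤ_5^× = {x ∈ ℤ_5 : v_5(x) = 0}. Here v_5(49) = v_5(num) − v_5(den) = 0; compare against these criteria.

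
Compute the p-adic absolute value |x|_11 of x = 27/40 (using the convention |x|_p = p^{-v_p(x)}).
|27/40|_11 = 1

Step 1 — compute v_11(x) by factoring powers of 11 out of the numerator and denominator: v_11(27/40) = 0. Step 2 — apply |x|_p = p^{-v_p(x)} = 11^{0} = 1.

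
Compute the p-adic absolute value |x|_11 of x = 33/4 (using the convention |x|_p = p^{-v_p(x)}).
|33/4|_11 = 1/11

Step 1 — compute v_11(x) by factoring powers of 11 out of the numerator and denominator: v_11(33/4) = 1. Step 2 — apply |x|_p = p^{-v_p(x)} = 11^{-1} = 1/11.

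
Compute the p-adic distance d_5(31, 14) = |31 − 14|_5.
d_5(31, 14) = 1

Step 1 — x − y = 31 − 14 = 17. Step 2 — v_5(17) = 0 (factor: 17 = (5^0 · 17); the sign does not affect v_p). Step 3 — |x − y|_5 = 5^{0} = 1.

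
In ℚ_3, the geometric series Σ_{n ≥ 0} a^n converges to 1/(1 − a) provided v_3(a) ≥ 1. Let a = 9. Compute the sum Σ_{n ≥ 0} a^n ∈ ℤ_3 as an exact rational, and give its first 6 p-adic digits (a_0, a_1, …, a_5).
Σ a^n = 1/(1 − a) = -1/8;  first 6 digits = (1, 0, 1, 0, 1, 0)

v_3(a) = 2 ≥ 1, so the series converges in ℤ_3 to 1/(1 − a) = 1/(1 − 9) = -1/8. Expand this rational in ℤ_3: compute digits iteratively via d_i = x_i mod 3, x_{i+1} = (x_i − d_i)/3. The first 6 digits are (1, 0, 1, 0, 1, 0).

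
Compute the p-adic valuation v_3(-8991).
v_3(-8991) = 5

v_3(n) is the largest exponent k such that 3^k divides n. Factor out: -8991 = -3^5 · 37. (Sign doesn't affect v_p.) So v_3(-8991) = 5.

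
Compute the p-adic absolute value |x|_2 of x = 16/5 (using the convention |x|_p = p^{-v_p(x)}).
|16/5|_2 = 1/16

Step 1 — compute v_2(x) by factoring powers of 2 out of the numerator and denominator: v_2(16/5) = 4. Step 2 — apply |x|_p = p^{-v_p(x)} = 2^{-4} = 1/16.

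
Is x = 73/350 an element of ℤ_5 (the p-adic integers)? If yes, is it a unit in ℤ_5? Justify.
x ∉ ℤ_5 (v_5(x) = -2 < 0)

ℤ_5 = {x ∈ ℚ_5 : v_5(x) ≥ 0} and ℤ_5^× = {x ∈ ℤ_5 : v_5(x) = 0}. Here v_5(73/350) = v_5(num) − v_5(den) = -2; compare against these criteria.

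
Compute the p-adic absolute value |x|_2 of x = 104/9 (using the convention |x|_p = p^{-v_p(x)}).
|104/9|_2 = 1/8

Step 1 — compute v_2(x) by factoring powers of 2 out of the numerator and denominator: v_2(104/9) = 3. Step 2 — apply |x|_p = p^{-v_p(x)} = 2^{-3} = 1/8.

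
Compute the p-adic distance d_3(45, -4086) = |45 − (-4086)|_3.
d_3(45, -4086) = 1/243

Step 1 — x − y = 45 − (-4086) = 4131. Step 2 — v_3(4131) = 5 (factor: 4131 = (3^5 · 17); the sign does not affect v_p). Step 3 — |x − y|_3 = 3^{-5} = 1/243.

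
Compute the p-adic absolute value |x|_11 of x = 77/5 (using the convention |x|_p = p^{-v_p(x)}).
|77/5|_11 = 1/11

Step 1 — compute v_11(x) by factoring powers of 11 out of the numerator and denominator: v_11(77/5) = 1. Step 2 — apply |x|_p = p^{-v_p(x)} = 11^{-1} = 1/11.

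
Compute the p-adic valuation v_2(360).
v_2(360) = 3

v_2(n) is the largest exponent k such that 2^k divides n. Factor out: 360 = 2^3 · 45. (Sign doesn't affect v_p.) So v_2(360) = 3.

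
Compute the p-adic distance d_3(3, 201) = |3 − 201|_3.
d_3(3, 201) = 1/9

Step 1 — x − y = 3 − 201 = -198. Step 2 — v_3(-198) = 2 (factor: -198 = −(3^2 · 22); the sign does not affect v_p). Step 3 — |x − y|_3 = 3^{-2} = 1/9.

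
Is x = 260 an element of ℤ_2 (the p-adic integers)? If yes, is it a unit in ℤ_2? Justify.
x ∈ ℤ_2 but not a unit; v_2(x) = 2 > 0

ℤ_2 = {x ∈ ℚ_2 : v_2(x) ≥ 0} and ℤ_2^× = {x ∈ ℤ_2 : v_2(x) = 0}. Here v_2(260) = v_2(num) − v_2(den) = 2; compare against these criteria.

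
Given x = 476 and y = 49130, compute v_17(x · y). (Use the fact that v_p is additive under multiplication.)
v_17(23385880) = 4

v_p(x) = 1 (factor: 476 = 17^1 · 28); v_p(y) = 3 (factor: 49130 = 17^3 · 10). Additivity: v_p(xy) = v_p(x) + v_p(y) = 1 + 3 = 4. (Direct check: xy = 23385880 = 17^4 · (280).)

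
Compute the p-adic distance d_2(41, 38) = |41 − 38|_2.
d_2(41, 38) = 1

Step 1 — x − y = 41 − 38 = 3. Step 2 — v_2(3) = 0 (factor: 3 = (2^0 · 3); the sign does not affect v_p). Step 3 — |x − y|_2 = 2^{0} = 1.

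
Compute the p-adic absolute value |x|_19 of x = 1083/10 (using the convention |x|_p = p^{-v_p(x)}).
|1083/10|_19 = 1/361

Step 1 — compute v_19(x) by factoring powers of 19 out of the numerator and denominator: v_19(1083/10) = 2. Step 2 — apply |x|_p = p^{-v_p(x)} = 19^{-2} = 1/361.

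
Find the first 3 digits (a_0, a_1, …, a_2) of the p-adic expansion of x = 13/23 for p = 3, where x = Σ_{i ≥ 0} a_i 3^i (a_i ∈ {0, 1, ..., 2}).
(a_0, …, a_2) = (2, 2, 1)

v_3(13/23) = 0 (numerator and denominator both coprime to 3), so x ∈ ℤ_3^×. Compute digits iteratively via a_i = x_i mod 3, x_{i+1} = (x_i − a_i)/3, with x_0 = x:
  x_0 = 13/23;  a_0 = 2;  x_1 = (x_0 − 2)/3 = -11/23
  x_1 = -11/23;  a_1 = 2;  x_2 = (x_1 − 2)/3 = -19/23
  x_2 = -19/23;  a_2 = 1;  x_3 = (x_2 − 1)/3 = -14/23
Digits: (2, 2, 1).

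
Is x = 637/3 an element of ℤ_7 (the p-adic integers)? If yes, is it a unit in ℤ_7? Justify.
x ∈ ℤ_7 but not a unit; v_7(x) = 2 > 0

ℤ_7 = {x ∈ ℚ_7 : v_7(x) ≥ 0} and ℤ_7^× = {x ∈ ℤ_7 : v_7(x) = 0}. Here v_7(637/3) = v_7(num) − v_7(den) = 2; compare against these criteria.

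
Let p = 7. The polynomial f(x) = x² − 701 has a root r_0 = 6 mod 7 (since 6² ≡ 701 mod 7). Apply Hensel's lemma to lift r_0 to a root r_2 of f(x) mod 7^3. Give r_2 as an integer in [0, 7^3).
r_2 = 188 (mod 343)

Hensel's recurrence: r_{i+1} = r_i − f(r_i)·(f′(r_i))^{-1} mod 7^{i+2}, with f′(x) = 2x. Iterate:
  r_0 = 6 (mod 7)
  r_1 = 41 (mod 49)
  r_2 = 188 (mod 343)
Final: r_2 = 188, and one checks f(r_2) ≡ 0 mod 7^3.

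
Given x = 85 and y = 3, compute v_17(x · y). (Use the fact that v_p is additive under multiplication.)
v_17(255) = 1

v_p(x) = 1 (factor: 85 = 17^1 · 5); v_p(y) = 0 (factor: 3 = 17^0 · 3). Additivity: v_p(xy) = v_p(x) + v_p(y) = 1 + 0 = 1. (Direct check: xy = 255 = 17^1 · (15).)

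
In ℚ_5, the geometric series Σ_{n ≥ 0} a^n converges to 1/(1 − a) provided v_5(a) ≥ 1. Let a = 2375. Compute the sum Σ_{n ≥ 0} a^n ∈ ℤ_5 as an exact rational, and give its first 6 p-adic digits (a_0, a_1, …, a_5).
Σ a^n = 1/(1 − a) = -1/2374;  first 6 digits = (1, 0, 0, 4, 3, 0)

v_5(a) = 3 ≥ 1, so the series converges in ℤ_5 to 1/(1 − a) = 1/(1 − 2375) = -1/2374. Expand this rational in ℤ_5: compute digits iteratively via d_i = x_i mod 5, x_{i+1} = (x_i − d_i)/5. The first 6 digits are (1, 0, 0, 4, 3, 0).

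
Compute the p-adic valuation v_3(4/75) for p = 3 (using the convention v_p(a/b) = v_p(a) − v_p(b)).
v_3(4/75) = -1

Factor powers of 3 from the numerator and denominator of the reduced fraction: 4 = 3^0 · 4 and 75 = 3^1 · 25. Apply v_p(a/b) = v_p(a) − v_p(b): v_3(4/75) = 0 − 1 = -1.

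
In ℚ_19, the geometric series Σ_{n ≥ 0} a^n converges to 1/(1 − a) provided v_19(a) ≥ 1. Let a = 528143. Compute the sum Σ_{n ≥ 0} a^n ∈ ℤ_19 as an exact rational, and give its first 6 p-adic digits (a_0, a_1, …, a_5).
Σ a^n = 1/(1 − a) = -1/528142;  first 6 digits = (1, 0, 0, 1, 4, 0)

v_19(a) = 3 ≥ 1, so the series converges in ℤ_19 to 1/(1 − a) = 1/(1 − 528143) = -1/528142. Expand this rational in ℤ_19: compute digits iteratively via d_i = x_i mod 19, x_{i+1} = (x_i − d_i)/19. The first 6 digits are (1, 0, 0, 1, 4, 0).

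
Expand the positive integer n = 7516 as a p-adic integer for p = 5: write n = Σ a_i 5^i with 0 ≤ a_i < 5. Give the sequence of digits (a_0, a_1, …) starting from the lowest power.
(a_0, a_1, …) = (1, 3, 0, 0, 2, 2)

Repeated division by 5 gives the digits low-to-high: 7516 = 1 + 3·5^1 + 2·5^4 + 2·5^5. Digit sequence: (1, 3, 0, 0, 2, 2).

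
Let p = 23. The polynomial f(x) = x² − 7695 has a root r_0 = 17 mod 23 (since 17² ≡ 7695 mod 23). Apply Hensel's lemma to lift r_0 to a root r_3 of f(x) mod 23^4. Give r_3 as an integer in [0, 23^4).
r_3 = 82541 (mod 279841)

Hensel's recurrence: r_{i+1} = r_i − f(r_i)·(f′(r_i))^{-1} mod 23^{i+2}, with f′(x) = 2x. Iterate:
  r_0 = 17 (mod 23)
  r_1 = 17 (mod 529)
  r_2 = 9539 (mod 12167)
  r_3 = 82541 (mod 279841)
Final: r_3 = 82541, and one checks f(r_3) ≡ 0 mod 23^4.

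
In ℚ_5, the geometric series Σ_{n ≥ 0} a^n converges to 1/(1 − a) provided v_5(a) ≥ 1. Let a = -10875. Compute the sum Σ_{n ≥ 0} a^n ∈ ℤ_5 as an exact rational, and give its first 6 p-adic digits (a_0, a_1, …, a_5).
Σ a^n = 1/(1 − a) = 1/10876;  first 6 digits = (1, 0, 0, 3, 2, 1)

v_5(a) = 3 ≥ 1, so the series converges in ℤ_5 to 1/(1 − a) = 1/(1 − (-10875)) = 1/10876. Expand this rational in ℤ_5: compute digits iteratively via d_i = x_i mod 5, x_{i+1} = (x_i − d_i)/5. The first 6 digits are (1, 0, 0, 3, 2, 1).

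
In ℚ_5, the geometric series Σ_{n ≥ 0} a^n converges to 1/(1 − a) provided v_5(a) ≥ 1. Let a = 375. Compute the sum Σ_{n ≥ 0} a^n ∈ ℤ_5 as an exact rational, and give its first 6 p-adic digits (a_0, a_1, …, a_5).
Σ a^n = 1/(1 − a) = -1/374;  first 6 digits = (1, 0, 0, 3, 0, 0)

v_5(a) = 3 ≥ 1, so the series converges in ℤ_5 to 1/(1 − a) = 1/(1 − 375) = -1/374. Expand this rational in ℤ_5: compute digits iteratively via d_i = x_i mod 5, x_{i+1} = (x_i − d_i)/5. The first 6 digits are (1, 0, 0, 3, 0, 0).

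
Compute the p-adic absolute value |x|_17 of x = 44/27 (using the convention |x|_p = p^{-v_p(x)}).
|44/27|_17 = 1

Step 1 — compute v_17(x) by factoring powers of 17 out of the numerator and denominator: v_17(44/27) = 0. Step 2 — apply |x|_p = p^{-v_p(x)} = 17^{0} = 1.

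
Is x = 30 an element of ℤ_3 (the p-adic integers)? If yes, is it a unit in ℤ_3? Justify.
x ∈ ℤ_3 but not a unit; v_3(x) = 1 > 0

ℤ_3 = {x ∈ ℚ_3 : v_3(x) ≥ 0} and ℤ_3^× = {x ∈ ℤ_3 : v_3(x) = 0}. Here v_3(30) = v_3(num) − v_3(den) = 1; compare against these criteria.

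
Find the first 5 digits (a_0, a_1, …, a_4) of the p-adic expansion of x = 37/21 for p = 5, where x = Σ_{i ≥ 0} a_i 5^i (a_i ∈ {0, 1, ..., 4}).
(a_0, …, a_4) = (2, 4, 3, 4, 0)

v_5(37/21) = 0 (numerator and denominator both coprime to 5), so x ∈ ℤ_5^×. Compute digits iteratively via a_i = x_i mod 5, x_{i+1} = (x_i − a_i)/5, with x_0 = x:
  x_0 = 37/21;  a_0 = 2;  x_1 = (x_0 − 2)/5 = -1/21
  x_1 = -1/21;  a_1 = 4;  x_2 = (x_1 − 4)/5 = -17/21
  x_2 = -17/21;  a_2 = 3;  x_3 = (x_2 − 3)/5 = -16/21
  x_3 = -16/21;  a_3 = 4;  x_4 = (x_3 − 4)/5 = -20/21
  x_4 = -20/21;  a_4 = 0;  x_5 = (x_4 − 0)/5 = -4/21
Digits: (2, 4, 3, 4, 0).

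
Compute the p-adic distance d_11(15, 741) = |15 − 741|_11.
d_11(15, 741) = 1/121

Step 1 — x − y = 15 − 741 = -726. Step 2 — v_11(-726) = 2 (factor: -726 = −(11^2 · 6); the sign does not affect v_p). Step 3 — |x − y|_11 = 11^{-2} = 1/121.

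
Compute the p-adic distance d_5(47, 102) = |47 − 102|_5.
d_5(47, 102) = 1/5

Step 1 — x − y = 47 − 102 = -55. Step 2 — v_5(-55) = 1 (factor: -55 = −(5^1 · 11); the sign does not affect v_p). Step 3 — |x − y|_5 = 5^{-1} = 1/5.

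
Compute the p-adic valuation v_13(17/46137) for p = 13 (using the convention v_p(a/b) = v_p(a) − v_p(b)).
v_13(17/46137) = -3

Factor powers of 13 from the numerator and denominator of the reduced fraction: 17 = 13^0 · 17 and 46137 = 13^3 · 21. Apply v_p(a/b) = v_p(a) − v_p(b): v_13(17/46137) = 0 − 3 = -3.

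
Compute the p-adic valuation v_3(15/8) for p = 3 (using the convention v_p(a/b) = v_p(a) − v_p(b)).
v_3(15/8) = 1

Factor powers of 3 from the numerator and denominator of the reduced fraction: 15 = 3^1 · 5 and 8 = 3^0 · 8. Apply v_p(a/b) = v_p(a) − v_p(b): v_3(15/8) = 1 − 0 = 1.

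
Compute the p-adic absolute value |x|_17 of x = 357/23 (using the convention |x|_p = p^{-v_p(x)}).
|357/23|_17 = 1/17

Step 1 — compute v_17(x) by factoring powers of 17 out of the numerator and denominator: v_17(357/23) = 1. Step 2 — apply |x|_p = p^{-v_p(x)} = 17^{-1} = 1/17.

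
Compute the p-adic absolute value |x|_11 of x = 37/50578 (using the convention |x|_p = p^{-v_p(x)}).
|37/50578|_11 = 1331

Step 1 — compute v_11(x) by factoring powers of 11 out of the numerator and denominator: v_11(37/50578) = -3. Step 2 — apply |x|_p = p^{-v_p(x)} = 11^{3} = 1331.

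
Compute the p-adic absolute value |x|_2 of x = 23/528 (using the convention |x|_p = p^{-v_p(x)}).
|23/528|_2 = 16

Step 1 — compute v_2(x) by factoring powers of 2 out of the numerator and denominator: v_2(23/528) = -4. Step 2 — apply |x|_p = p^{-v_p(x)} = 2^{4} = 16.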